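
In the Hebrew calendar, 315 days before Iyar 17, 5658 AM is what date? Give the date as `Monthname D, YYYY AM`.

Counting 315 days back from JDN 2414419 reaches JDN 2414104, which is Sivan 28, 5657 AM.

Sivan 28, 5657 AM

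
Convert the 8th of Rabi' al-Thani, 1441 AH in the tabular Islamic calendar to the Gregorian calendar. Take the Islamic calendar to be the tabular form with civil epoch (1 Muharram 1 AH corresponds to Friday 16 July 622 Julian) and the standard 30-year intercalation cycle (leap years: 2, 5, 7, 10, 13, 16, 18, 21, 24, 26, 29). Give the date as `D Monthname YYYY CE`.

Julian Day Number of the source date = 2458824.
Converting JDN 2458824 to the Gregorian calendar gives 6 December 2019 CE.

6 December 2019 CE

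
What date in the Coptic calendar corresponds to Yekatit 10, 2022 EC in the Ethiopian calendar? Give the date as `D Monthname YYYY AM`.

10 Meshir 1746 AM

Both dates share Julian Day Number 2462550; in the Coptic calendar that is 10 Meshir 1746 AM.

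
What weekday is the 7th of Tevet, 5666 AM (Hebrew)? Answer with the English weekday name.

This is JDN 2417215 (4 January 1906 Gregorian).
JDN 2417215 mod 7 = 3, and JDN 0 was a Monday, so this is a Thursday.

Thursday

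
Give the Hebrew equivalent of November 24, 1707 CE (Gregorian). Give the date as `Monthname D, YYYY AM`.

Cheshvan 29, 5468 AM

Julian Day Number of the source date = 2344856.
Converting JDN 2344856 to the Hebrew calendar gives 29 Cheshvan 5468 AM.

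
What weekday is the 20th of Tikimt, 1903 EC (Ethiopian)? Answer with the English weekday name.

Sunday

In the Gregorian calendar this is 30 October 1910 (JDN 2418975).
2418975 ≡ 6 (mod 7); counting from Monday = 0 gives Sunday.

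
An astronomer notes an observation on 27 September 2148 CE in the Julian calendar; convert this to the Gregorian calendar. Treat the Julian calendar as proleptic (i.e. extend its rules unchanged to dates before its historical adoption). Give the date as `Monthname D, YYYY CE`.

October 11, 2148 CE

At this point the Julian calendar is 14 days behind the Gregorian.
27 September 2148 Julian + 14 days → 11 October 2148 Gregorian.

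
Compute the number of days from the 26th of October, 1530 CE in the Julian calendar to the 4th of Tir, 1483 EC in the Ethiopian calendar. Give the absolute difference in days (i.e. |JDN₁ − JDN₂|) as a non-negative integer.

14545

JDN of the first date = 2280189.
JDN of the second date = 2265644.
|2265644 − 2280189| = 14545.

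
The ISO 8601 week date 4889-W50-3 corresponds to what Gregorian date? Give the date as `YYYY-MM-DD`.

ISO week 1 of 4889 is the week containing the first Thursday of 4889.
Week 50, day 3 (Wednesday) lands on 4889-12-14.

4889-12-14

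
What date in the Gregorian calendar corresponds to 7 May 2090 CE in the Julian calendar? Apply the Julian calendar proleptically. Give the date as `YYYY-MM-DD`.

2090-05-20

At this point the Julian calendar is 13 days behind the Gregorian.
7 May 2090 Julian + 13 days → 20 May 2090 Gregorian.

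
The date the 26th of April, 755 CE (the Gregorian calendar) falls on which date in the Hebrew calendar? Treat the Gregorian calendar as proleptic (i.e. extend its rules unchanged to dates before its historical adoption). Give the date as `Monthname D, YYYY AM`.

Iyar 6, 4515 AM

Both dates share Julian Day Number 1996933; in the Hebrew calendar that is 6 Iyar 4515 AM.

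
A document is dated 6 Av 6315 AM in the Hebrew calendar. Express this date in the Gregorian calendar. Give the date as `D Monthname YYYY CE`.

Julian Day Number of the source date = 2654461.
Converting JDN 2654461 to the Gregorian calendar gives 26 July 2555 CE.

26 July 2555 CE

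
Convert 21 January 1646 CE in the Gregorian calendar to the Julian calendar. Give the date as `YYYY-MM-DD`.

At this point the Julian calendar is 10 days behind the Gregorian.
21 January 1646 Gregorian − 10 days → 11 January 1646 Julian.

1646-01-11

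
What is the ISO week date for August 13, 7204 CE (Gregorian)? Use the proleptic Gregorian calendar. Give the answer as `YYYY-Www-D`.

The weekday is Friday (ISO weekday 5).
That Friday belongs to ISO week 33 of ISO year 7204.

7204-W33-5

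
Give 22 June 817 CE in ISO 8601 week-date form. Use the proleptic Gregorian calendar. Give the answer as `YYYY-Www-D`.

The weekday is Thursday (ISO weekday 4).
That Thursday belongs to ISO week 25 of ISO year 817.

0817-W25-4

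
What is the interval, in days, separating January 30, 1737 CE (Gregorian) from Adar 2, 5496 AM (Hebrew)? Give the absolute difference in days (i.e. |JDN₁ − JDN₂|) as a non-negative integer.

351

First date → JDN 2355516; second date → JDN 2355165.
The interval is |2355516 − 2355165| = 351 days.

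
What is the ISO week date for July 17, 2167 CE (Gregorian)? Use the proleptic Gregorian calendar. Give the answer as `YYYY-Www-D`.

2167-W29-5

The weekday is Friday (ISO weekday 5).
That Friday belongs to ISO week 29 of ISO year 2167.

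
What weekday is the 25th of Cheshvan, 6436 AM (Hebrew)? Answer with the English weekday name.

Equivalently 6 November 2675 Gregorian, JDN 2698393.
2698393 ≡ 5 (mod 7); counting from Monday = 0 gives Saturday.

Saturday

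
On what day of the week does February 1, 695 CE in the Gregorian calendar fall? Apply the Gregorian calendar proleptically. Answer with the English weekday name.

1974935 ≡ 4 (mod 7); counting from Monday = 0 gives Friday.

Friday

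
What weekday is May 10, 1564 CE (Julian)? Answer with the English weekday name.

Wednesday

Equivalently 20 May 1564 Gregorian, JDN 2292439.
JDN 2292439 mod 7 = 2, and JDN 0 was a Monday, so this is a Wednesday.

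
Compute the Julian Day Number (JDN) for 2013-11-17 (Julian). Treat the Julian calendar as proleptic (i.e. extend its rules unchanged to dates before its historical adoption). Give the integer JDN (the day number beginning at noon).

2456627

Equivalently 30 November 2013 (Gregorian).
JDN 2400001 is 17 November 1858 CE (Gregorian), MJD 0; the target day is +56626 days from there, so JDN = 2456627.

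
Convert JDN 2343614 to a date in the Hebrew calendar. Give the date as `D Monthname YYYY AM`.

JDN 2343614 is 30 June 1704 in the Gregorian calendar.
In the Hebrew calendar that day is 28 Sivan 5464 AM.

28 Sivan 5464 AM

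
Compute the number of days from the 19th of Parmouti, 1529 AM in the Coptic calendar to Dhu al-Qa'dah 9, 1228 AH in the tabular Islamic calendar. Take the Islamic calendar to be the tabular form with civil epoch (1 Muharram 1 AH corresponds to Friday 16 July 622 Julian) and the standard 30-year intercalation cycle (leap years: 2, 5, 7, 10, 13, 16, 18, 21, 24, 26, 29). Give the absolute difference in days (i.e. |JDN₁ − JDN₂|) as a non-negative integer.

191

First date → JDN 2383360; second date → JDN 2383551.
The interval is |2383360 − 2383551| = 191 days.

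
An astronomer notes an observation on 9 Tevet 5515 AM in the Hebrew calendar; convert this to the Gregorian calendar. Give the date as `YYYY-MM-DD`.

Both dates share Julian Day Number 2362052; in the Gregorian calendar that is 23 December 1754 CE.

1754-12-23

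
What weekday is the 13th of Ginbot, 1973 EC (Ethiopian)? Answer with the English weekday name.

Thursday

In the Gregorian calendar this is 21 May 1981 (JDN 2444746).
2444746 ≡ 3 (mod 7); counting from Monday = 0 gives Thursday.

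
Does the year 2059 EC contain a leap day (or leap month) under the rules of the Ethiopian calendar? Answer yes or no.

2059 mod 4 = 3; in the Ethiopian calendar a year is leap when year mod 4 = 3, so it is a leap year.

yes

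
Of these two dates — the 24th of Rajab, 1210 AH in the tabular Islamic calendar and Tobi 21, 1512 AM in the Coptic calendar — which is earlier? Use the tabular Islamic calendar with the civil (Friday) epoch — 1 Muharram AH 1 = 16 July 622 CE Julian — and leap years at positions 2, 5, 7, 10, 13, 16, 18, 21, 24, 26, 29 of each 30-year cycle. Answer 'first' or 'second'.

The two dates have Julian Day Numbers 2377069 and 2377063 respectively.
Since 2377063 < 2377069, the second date comes first.

second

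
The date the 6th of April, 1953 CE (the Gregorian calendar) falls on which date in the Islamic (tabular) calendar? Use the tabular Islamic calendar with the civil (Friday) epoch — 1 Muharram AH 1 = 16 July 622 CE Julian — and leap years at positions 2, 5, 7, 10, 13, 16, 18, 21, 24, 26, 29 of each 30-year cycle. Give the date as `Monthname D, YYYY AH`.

Both dates share Julian Day Number 2434474; in the tabular Islamic calendar that is 21 Rajab 1372 AH.

Rajab 21, 1372 AH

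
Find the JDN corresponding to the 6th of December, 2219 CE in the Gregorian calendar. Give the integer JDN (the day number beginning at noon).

JDN 2299161 is 15 October 1582 CE (Gregorian); the target day is +232711 days from there, so JDN = 2531872.

2531872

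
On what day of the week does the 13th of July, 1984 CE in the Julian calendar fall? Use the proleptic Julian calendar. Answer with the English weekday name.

Equivalently 26 July 1984 Gregorian, JDN 2445908.
JDN 2445908 mod 7 = 3, and JDN 0 was a Monday, so this is a Thursday.

Thursday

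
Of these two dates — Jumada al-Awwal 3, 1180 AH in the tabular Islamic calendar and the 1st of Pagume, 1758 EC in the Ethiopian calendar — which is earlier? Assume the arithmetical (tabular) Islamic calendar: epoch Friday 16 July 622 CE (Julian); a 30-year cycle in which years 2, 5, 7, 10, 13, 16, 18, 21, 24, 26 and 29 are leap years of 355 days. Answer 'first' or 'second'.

Converting both to JDN: 2366358 vs 2366325; the smaller is the second.

second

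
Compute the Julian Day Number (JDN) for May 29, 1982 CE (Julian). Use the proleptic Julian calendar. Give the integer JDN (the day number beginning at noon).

2445132

Equivalently 11 June 1982 (Gregorian).
JDN 2451545 is 1 January 2000 CE (Gregorian); the target day is −6413 days from there, so JDN = 2445132.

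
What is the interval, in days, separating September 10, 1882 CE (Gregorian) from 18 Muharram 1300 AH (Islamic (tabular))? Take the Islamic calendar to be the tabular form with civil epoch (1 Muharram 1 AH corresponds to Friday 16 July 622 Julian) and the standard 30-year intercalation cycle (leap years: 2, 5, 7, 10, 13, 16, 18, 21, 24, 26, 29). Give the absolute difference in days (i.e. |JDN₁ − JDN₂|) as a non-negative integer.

First date → JDN 2408699; second date → JDN 2408779.
The interval is |2408699 − 2408779| = 80 days.

80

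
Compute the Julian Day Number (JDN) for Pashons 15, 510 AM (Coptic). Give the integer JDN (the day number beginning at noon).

2011196

Equivalently 14 May 794 (proleptic Gregorian).
JDN 2451545 is 1 January 2000 CE (Gregorian); the target day is −440349 days from there, so JDN = 2011196.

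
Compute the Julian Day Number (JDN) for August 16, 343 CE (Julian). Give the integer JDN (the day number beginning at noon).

In the proleptic Gregorian calendar the same day is 17 August 343.
JDN 2451545 is 1 January 2000 CE (Gregorian); the target day is −604979 days from there, so JDN = 1846566.

1846566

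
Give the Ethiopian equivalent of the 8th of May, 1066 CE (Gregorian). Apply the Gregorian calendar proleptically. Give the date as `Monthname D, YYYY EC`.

Ginbot 7, 1058 EC

Julian Day Number of the source date = 2110536.
Converting JDN 2110536 to the Ethiopian calendar gives 7 Ginbot 1058 EC.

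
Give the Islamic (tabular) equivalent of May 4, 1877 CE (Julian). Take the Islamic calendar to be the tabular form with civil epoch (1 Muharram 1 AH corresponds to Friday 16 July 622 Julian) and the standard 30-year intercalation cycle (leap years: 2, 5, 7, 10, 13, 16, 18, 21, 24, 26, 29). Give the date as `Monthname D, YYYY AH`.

Jumada al-Awwal 3, 1294 AH

Julian Day Number of the source date = 2406756.
Converting JDN 2406756 to the tabular Islamic calendar gives 3 Jumada al-Awwal 1294 AH.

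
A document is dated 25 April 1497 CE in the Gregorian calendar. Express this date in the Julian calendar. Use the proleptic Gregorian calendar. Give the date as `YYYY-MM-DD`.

1497-04-16

At this point the Julian calendar is 9 days behind the Gregorian.
25 April 1497 Gregorian − 9 days → 16 April 1497 Julian.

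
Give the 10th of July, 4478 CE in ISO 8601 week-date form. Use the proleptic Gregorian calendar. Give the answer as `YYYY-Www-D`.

The weekday is Sunday (ISO weekday 7).
That Sunday belongs to ISO week 27 of ISO year 4478.

4478-W27-7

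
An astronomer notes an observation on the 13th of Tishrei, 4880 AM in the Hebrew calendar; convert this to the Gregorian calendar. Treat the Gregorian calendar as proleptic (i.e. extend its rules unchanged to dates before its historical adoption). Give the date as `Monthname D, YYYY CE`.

Both dates share Julian Day Number 2130035; in the Gregorian calendar that is 27 September 1119 CE.

September 27, 1119 CE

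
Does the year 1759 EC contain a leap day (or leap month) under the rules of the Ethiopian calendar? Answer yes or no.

1759 mod 4 = 3; in the Ethiopian calendar a year is leap when year mod 4 = 3, so it is a leap year.

yes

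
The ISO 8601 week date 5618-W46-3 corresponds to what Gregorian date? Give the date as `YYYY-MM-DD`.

ISO week 1 of 5618 is the week containing the first Thursday of 5618.
Week 46, day 3 (Wednesday) lands on 5618-11-14.

5618-11-14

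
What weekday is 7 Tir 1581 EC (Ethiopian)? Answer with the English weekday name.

In the Gregorian calendar this is 12 January 1589 (JDN 2301442).
Since JDN mod 7 = 3 (0 = Monday), the day is Thursday.

Thursday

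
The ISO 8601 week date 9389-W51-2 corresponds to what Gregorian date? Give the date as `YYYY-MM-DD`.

9389-12-15

ISO week 1 of 9389 is the week containing the first Thursday of 9389.
Week 51, day 2 (Tuesday) lands on 9389-12-15.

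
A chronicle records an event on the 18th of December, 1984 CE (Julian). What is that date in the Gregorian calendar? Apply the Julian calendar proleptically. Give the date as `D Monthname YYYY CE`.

The Julian–Gregorian offset here is 13 days (Julian trailing).
18 December 1984 Julian + 13 days → 31 December 1984 Gregorian.

31 December 1984 CE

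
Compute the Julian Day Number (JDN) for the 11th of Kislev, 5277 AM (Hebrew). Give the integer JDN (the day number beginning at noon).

Equivalently 16 November 1516 (proleptic Gregorian).
JDN 2451545 is 1 January 2000 CE (Gregorian); the target day is −176458 days from there, so JDN = 2275087.

2275087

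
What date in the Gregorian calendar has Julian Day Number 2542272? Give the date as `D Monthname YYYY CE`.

JDN 2451545 is 1 Jan 2000; 2542272 is +90727 days from there.

27 May 2248 CE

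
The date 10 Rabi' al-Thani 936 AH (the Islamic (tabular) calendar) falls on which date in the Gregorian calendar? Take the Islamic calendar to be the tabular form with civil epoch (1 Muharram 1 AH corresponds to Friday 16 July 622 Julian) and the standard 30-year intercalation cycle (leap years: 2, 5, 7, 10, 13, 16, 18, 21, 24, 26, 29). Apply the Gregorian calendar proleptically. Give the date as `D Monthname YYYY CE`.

22 December 1529 CE

Both dates share Julian Day Number 2279871; in the Gregorian calendar that is 22 December 1529 CE.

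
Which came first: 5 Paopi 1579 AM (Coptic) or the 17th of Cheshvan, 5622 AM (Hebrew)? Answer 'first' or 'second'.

second

The two dates have Julian Day Numbers 2401428 and 2401070 respectively.
Since 2401070 < 2401428, the second date comes first.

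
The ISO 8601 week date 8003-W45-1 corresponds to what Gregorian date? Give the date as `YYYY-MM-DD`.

8003-11-03

ISO week 1 of 8003 is the week containing the first Thursday of 8003.
Week 45, day 1 (Monday) lands on 8003-11-03.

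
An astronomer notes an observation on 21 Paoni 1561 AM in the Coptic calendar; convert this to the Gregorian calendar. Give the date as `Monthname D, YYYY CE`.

Julian Day Number of the source date = 2395110.
Converting JDN 2395110 to the Gregorian calendar gives 27 June 1845 CE.

June 27, 1845 CE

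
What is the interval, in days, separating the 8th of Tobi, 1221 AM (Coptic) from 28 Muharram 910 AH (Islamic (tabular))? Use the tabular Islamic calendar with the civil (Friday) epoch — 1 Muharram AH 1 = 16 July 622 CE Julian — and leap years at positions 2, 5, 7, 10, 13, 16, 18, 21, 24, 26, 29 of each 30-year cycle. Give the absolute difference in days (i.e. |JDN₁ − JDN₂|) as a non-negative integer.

176

JDN of the first date = 2270762.
JDN of the second date = 2270586.
|2270586 − 2270762| = 176.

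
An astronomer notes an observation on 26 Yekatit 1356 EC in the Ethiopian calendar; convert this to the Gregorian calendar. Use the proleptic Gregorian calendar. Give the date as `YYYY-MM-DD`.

Julian Day Number of the source date = 2219310.
Converting JDN 2219310 to the Gregorian calendar gives 29 February 1364 CE.

1364-02-29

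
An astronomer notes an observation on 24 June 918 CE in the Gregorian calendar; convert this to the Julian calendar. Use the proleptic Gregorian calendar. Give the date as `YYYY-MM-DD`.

The Julian–Gregorian offset here is 5 days (Julian trailing).
24 June 918 Gregorian − 5 days → 19 June 918 Julian.

0918-06-19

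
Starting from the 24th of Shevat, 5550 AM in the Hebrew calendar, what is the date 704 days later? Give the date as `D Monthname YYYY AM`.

JDN of the 24th of Shevat, 5550 AM = 2374883.
2374883 + 704 = 2375587.
JDN 2375587 in the Hebrew calendar is 18 Tevet 5552 AM.

18 Tevet 5552 AM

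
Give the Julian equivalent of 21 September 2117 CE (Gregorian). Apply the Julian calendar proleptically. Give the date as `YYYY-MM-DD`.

The Julian–Gregorian offset here is 14 days (Julian trailing).
21 September 2117 Gregorian − 14 days → 7 September 2117 Julian.

2117-09-07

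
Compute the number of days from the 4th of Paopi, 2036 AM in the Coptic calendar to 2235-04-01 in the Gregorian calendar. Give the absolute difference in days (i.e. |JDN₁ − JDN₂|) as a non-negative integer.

30880

First date → JDN 2568347; second date → JDN 2537467.
The interval is |2568347 − 2537467| = 30880 days.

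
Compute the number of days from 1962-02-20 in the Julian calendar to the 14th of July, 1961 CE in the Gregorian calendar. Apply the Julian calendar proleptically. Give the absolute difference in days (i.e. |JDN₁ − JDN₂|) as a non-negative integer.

JDN of the first date = 2437729.
JDN of the second date = 2437495.
|2437495 − 2437729| = 234.

234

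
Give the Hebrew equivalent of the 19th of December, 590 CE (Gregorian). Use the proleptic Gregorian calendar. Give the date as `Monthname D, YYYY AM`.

Julian Day Number of the source date = 1936906.
Converting JDN 1936906 to the Hebrew calendar gives 15 Tevet 4351 AM.

Tevet 15, 4351 AM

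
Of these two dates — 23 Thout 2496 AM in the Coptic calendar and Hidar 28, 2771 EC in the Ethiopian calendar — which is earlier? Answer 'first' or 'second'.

First date → JDN 2736351; second date → JDN 2736050.
JDN 2736050 < JDN 2736351, so the second date is earlier.

second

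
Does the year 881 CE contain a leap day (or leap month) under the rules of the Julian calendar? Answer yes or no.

881 mod 4 = 1, so it is a common year in the Julian calendar.

no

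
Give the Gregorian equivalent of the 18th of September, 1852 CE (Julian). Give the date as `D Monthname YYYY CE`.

30 September 1852 CE

At this point the Julian calendar is 12 days behind the Gregorian.
18 September 1852 Julian + 12 days → 30 September 1852 Gregorian.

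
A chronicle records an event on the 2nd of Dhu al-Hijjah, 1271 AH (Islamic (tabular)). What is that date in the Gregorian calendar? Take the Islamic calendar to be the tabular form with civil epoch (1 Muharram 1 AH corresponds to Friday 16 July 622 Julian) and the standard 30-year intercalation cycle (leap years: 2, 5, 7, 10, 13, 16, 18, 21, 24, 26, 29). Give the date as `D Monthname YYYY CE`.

Julian Day Number of the source date = 2398812.
Converting JDN 2398812 to the Gregorian calendar gives 16 August 1855 CE.

16 August 1855 CE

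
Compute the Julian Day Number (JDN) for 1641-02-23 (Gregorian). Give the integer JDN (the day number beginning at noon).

JDN 2451545 is 1 January 2000 CE (Gregorian); the target day is −131068 days from there, so JDN = 2320477.

2320477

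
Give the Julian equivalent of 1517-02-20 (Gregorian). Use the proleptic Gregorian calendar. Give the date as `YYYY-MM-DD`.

The Julian–Gregorian offset here is 10 days (Julian trailing).
20 February 1517 Gregorian − 10 days → 10 February 1517 Julian.

1517-02-10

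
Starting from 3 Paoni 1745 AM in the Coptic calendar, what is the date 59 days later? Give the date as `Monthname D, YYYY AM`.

Mesori 2, 1745 AM

JDN of 3 Paoni 1745 AM = 2462298.
2462298 + 59 = 2462357.
JDN 2462357 in the Coptic calendar is Mesori 2, 1745 AM.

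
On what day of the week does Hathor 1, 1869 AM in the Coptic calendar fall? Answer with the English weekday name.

Saturday

Equivalently 11 November 2152 Gregorian, JDN 2507377.
JDN 2507377 mod 7 = 5, and JDN 0 was a Monday, so this is a Saturday.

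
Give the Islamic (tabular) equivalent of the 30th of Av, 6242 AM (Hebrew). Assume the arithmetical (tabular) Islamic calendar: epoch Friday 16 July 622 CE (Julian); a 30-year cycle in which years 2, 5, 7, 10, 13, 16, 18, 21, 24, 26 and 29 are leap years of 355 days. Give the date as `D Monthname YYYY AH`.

Julian Day Number of the source date = 2627819.
Converting JDN 2627819 to the tabular Islamic calendar gives 29 Safar 1918 AH.

29 Safar 1918 AH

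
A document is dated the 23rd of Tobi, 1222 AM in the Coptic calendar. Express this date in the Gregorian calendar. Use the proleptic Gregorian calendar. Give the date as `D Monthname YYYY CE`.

28 January 1506 CE

Julian Day Number of the source date = 2271142.
Converting JDN 2271142 to the Gregorian calendar gives 28 January 1506 CE.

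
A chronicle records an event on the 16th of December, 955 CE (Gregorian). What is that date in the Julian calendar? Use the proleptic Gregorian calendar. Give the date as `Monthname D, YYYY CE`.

At this point the Julian calendar is 5 days behind the Gregorian.
16 December 955 Gregorian − 5 days → 11 December 955 Julian.

December 11, 955 CE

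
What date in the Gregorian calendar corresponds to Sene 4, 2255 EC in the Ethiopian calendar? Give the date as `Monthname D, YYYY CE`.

June 13, 2263 CE

Julian Day Number of the source date = 2547767.
Converting JDN 2547767 to the Gregorian calendar gives 13 June 2263 CE.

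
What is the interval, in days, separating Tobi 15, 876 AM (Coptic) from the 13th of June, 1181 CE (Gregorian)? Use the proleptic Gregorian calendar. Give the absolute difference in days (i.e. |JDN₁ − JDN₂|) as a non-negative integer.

7817

First date → JDN 2144758; second date → JDN 2152575.
The interval is |2144758 − 2152575| = 7817 days.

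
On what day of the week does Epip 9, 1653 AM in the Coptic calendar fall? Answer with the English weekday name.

Friday

This is JDN 2428731 (16 July 1937 Gregorian).
2428731 ≡ 4 (mod 7); counting from Monday = 0 gives Friday.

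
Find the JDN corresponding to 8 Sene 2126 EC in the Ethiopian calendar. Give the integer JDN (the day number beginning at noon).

In the Gregorian calendar the same day is 16 June 2134.
JDN 2400001 is 17 November 1858 CE (Gregorian), MJD 0; the target day is +100653 days from there, so JDN = 2500654.

2500654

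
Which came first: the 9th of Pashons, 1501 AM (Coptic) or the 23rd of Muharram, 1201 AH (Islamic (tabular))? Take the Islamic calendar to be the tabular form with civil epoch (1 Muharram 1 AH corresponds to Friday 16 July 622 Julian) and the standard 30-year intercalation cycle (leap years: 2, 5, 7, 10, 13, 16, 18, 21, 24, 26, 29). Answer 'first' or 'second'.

First date → JDN 2373153; second date → JDN 2373702.
JDN 2373153 < JDN 2373702, so the first date is earlier.

first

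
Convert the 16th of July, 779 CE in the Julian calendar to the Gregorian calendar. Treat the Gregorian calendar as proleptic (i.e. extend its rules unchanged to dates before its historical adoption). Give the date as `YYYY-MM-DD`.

0779-07-20

At this point the Julian calendar is 4 days behind the Gregorian.
16 July 779 Julian + 4 days → 20 July 779 Gregorian.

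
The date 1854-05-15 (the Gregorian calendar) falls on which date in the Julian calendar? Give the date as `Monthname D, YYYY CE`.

The Julian–Gregorian offset here is 12 days (Julian trailing).
15 May 1854 Gregorian − 12 days → 3 May 1854 Julian.

May 3, 1854 CE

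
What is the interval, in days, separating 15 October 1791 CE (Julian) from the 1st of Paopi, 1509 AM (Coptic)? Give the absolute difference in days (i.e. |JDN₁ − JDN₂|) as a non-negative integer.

First date → JDN 2375508; second date → JDN 2375857.
The interval is |2375508 − 2375857| = 349 days.

349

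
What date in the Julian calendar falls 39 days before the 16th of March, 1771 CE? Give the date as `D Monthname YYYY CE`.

5 February 1771 CE

The starting date is JDN 2367990; 2367990 − 39 = 2367951.
JDN 2367951 corresponds to 5 February 1771 CE.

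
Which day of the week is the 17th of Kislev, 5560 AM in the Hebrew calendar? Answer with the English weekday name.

Sunday

In the Gregorian calendar this is 15 December 1799 (JDN 2378480).
2378480 ≡ 6 (mod 7); counting from Monday = 0 gives Sunday.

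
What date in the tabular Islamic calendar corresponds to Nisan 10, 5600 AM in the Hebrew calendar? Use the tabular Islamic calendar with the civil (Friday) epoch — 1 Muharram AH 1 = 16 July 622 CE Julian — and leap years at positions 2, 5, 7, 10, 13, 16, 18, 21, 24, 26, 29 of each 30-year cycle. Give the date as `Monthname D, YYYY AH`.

Safar 10, 1256 AH

The source date corresponds to 13 April 1840 in the Gregorian calendar (JDN 2393209).
That day falls on 10 Safar 1256 AH in the tabular Islamic calendar.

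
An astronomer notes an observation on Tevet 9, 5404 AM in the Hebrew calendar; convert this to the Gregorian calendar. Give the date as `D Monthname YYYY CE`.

19 December 1643 CE

Julian Day Number of the source date = 2321506.
Converting JDN 2321506 to the Gregorian calendar gives 19 December 1643 CE.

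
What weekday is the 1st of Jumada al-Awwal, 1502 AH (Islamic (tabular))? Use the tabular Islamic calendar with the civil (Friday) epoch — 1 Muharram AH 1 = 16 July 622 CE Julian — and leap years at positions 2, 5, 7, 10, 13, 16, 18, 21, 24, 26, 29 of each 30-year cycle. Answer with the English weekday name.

In the Gregorian calendar this is 4 March 2079 (JDN 2480462).
JDN 2480462 mod 7 = 5, and JDN 0 was a Monday, so this is a Saturday.

Saturday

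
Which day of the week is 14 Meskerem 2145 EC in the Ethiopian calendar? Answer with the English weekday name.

In the Gregorian calendar this is 25 September 2152 (JDN 2507330).
2507330 ≡ 0 (mod 7); counting from Monday = 0 gives Monday.

Monday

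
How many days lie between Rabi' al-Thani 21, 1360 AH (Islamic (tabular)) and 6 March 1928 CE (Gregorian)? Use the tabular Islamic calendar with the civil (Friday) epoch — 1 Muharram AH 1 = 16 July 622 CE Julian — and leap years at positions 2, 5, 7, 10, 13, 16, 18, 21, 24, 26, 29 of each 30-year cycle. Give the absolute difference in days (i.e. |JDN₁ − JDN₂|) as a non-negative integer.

JDN of the first date = 2430133.
JDN of the second date = 2425312.
|2425312 − 2430133| = 4821.

4821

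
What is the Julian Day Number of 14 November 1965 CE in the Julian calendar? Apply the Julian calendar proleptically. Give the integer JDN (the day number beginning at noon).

2439092

In the Gregorian calendar the same day is 27 November 1965.
JDN 2400001 is 17 November 1858 CE (Gregorian), MJD 0; the target day is +39091 days from there, so JDN = 2439092.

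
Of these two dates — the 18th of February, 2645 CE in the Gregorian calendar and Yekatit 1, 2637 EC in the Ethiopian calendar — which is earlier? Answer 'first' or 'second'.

second

First date → JDN 2687175; second date → JDN 2687170.
JDN 2687170 < JDN 2687175, so the second date is earlier.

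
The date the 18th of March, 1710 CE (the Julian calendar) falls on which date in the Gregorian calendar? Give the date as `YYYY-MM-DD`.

1710-03-29

At this point the Julian calendar is 11 days behind the Gregorian.
18 March 1710 Julian + 11 days → 29 March 1710 Gregorian.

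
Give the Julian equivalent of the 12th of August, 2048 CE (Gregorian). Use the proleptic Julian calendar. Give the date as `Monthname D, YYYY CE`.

The Julian–Gregorian offset here is 13 days (Julian trailing).
12 August 2048 Gregorian − 13 days → 30 July 2048 Julian.

July 30, 2048 CE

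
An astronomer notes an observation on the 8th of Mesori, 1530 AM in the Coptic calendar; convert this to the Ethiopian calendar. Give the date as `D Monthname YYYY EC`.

8 Nehase 1806 EC

Both dates share Julian Day Number 2383834; in the Ethiopian calendar that is 8 Nehase 1806 EC.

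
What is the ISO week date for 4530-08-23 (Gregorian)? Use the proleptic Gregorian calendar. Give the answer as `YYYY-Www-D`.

4530-W34-3

The weekday is Wednesday (ISO weekday 3).
That Wednesday belongs to ISO week 34 of ISO year 4530.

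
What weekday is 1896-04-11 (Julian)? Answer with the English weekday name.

Thursday

Equivalently 23 April 1896 Gregorian, JDN 2413673.
2413673 ≡ 3 (mod 7); counting from Monday = 0 gives Thursday.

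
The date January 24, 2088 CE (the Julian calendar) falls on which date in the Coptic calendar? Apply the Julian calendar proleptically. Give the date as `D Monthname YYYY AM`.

28 Tobi 1804 AM

Both dates share Julian Day Number 2483723; in the Coptic calendar that is 28 Tobi 1804 AM.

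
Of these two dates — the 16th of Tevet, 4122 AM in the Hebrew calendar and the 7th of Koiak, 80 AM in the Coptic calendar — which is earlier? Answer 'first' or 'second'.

Converting both to JDN: 1853278 vs 1853981; the smaller is the first.

first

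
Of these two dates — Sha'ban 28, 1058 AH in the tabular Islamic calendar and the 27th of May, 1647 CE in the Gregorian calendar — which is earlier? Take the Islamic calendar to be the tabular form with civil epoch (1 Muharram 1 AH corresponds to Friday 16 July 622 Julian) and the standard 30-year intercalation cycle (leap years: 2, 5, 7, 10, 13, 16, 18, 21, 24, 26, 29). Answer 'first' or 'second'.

second

First date → JDN 2323240; second date → JDN 2322761.
JDN 2322761 < JDN 2323240, so the second date is earlier.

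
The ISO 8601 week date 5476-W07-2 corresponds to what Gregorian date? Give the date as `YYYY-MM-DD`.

ISO week 1 of 5476 is the week containing the first Thursday of 5476.
Week 7, day 2 (Tuesday) lands on 5476-02-15.

5476-02-15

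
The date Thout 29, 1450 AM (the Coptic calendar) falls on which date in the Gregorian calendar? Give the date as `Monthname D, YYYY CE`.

Julian Day Number of the source date = 2354305.
Converting JDN 2354305 to the Gregorian calendar gives 7 October 1733 CE.

October 7, 1733 CE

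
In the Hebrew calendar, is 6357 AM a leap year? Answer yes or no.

yes

Hebrew year 6357 is year 11 of its 19-year Metonic cycle; leap years are at positions 3, 6, 8, 11, 14, 17, 19, so it is a leap year (13 months).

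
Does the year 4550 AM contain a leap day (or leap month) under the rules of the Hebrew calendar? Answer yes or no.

no

Hebrew year 4550 is year 9 of its 19-year Metonic cycle; leap years are at positions 3, 6, 8, 11, 14, 17, 19, so it is a common year (12 months).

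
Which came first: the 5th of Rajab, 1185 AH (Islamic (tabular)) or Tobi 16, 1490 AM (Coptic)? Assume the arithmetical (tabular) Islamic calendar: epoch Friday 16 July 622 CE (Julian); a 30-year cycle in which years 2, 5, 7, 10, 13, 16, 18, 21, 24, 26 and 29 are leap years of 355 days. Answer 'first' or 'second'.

First date → JDN 2368191; second date → JDN 2369022.
JDN 2368191 < JDN 2369022, so the first date is earlier.

first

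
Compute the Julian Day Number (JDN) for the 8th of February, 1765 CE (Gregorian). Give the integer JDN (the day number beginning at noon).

2365752

JDN 2299161 is 15 October 1582 CE (Gregorian); the target day is +66591 days from there, so JDN = 2365752.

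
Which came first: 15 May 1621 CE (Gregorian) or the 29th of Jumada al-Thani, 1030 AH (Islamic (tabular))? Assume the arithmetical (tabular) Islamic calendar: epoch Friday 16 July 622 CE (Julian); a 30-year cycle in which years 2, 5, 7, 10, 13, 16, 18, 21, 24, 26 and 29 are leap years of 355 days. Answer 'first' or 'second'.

first

The two dates have Julian Day Numbers 2313253 and 2313259 respectively.
Since 2313253 < 2313259, the first date comes first.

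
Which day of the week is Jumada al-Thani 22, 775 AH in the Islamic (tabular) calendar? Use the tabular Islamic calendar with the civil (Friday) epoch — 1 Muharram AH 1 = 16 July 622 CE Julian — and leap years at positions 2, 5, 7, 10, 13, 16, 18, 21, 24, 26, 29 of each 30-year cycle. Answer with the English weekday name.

Friday

In the proleptic Gregorian calendar this is 17 December 1373 (JDN 2222889).
JDN 2222889 mod 7 = 4, and JDN 0 was a Monday, so this is a Friday.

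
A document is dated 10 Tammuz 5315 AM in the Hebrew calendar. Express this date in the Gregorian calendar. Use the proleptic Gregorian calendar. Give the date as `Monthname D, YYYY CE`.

July 9, 1555 CE

Both dates share Julian Day Number 2289201; in the Gregorian calendar that is 9 July 1555 CE.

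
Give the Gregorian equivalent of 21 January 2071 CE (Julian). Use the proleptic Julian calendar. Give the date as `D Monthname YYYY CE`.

3 February 2071 CE

At this point the Julian calendar is 13 days behind the Gregorian.
21 January 2071 Julian + 13 days → 3 February 2071 Gregorian.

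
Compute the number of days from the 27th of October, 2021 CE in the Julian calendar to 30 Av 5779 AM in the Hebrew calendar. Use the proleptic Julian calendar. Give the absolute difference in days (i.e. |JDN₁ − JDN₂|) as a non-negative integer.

801

First date → JDN 2459528; second date → JDN 2458727.
The interval is |2459528 − 2458727| = 801 days.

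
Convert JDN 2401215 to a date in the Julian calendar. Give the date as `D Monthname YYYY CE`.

3 March 1862 CE

The Gregorian equivalent of JDN 2401215 is 15 March 1862.
In the Julian calendar that day is 3 March 1862 CE.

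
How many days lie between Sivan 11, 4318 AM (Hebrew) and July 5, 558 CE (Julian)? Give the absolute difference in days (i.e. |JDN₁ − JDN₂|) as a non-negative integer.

JDN of the first date = 1925002.
JDN of the second date = 1925053.
|1925053 − 1925002| = 51.

51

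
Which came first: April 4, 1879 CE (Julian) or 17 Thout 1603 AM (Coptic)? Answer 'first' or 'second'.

first

Converting both to JDN: 2407456 vs 2410176; the smaller is the first.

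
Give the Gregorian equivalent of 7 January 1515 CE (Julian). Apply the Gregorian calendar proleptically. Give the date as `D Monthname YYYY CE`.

The Julian–Gregorian offset here is 10 days (Julian trailing).
7 January 1515 Julian + 10 days → 17 January 1515 Gregorian.

17 January 1515 CE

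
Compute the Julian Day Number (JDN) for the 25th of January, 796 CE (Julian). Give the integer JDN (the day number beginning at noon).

In the proleptic Gregorian calendar the same day is 29 January 796.
JDN 2451545 is 1 January 2000 CE (Gregorian); the target day is −439724 days from there, so JDN = 2011821.

2011821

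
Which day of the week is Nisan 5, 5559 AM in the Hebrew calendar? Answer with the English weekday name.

Wednesday

This is JDN 2378231 (10 April 1799 Gregorian).
JDN 2378231 mod 7 = 2, and JDN 0 was a Monday, so this is a Wednesday.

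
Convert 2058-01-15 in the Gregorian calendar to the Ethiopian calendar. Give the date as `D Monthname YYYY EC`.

7 Tir 2050 EC

Both dates share Julian Day Number 2472744; in the Ethiopian calendar that is 7 Tir 2050 EC.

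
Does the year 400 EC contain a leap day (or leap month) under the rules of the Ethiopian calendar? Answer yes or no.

400 mod 4 = 0; in the Ethiopian calendar a year is leap when year mod 4 = 3, so it is a common year.

no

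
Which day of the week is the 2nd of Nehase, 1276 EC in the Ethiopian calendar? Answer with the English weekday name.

This is JDN 2190246 (2 August 1284 Gregorian).
Since JDN mod 7 = 2 (0 = Monday), the day is Wednesday.

Wednesday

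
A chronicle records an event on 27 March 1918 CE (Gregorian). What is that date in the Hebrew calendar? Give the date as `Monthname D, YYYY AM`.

Nisan 14, 5678 AM

Julian Day Number of the source date = 2421680.
Converting JDN 2421680 to the Hebrew calendar gives 14 Nisan 5678 AM.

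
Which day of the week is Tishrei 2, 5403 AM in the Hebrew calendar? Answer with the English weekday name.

Friday

In the Gregorian calendar this is 26 September 1642 (JDN 2321057).
Since JDN mod 7 = 4 (0 = Monday), the day is Friday.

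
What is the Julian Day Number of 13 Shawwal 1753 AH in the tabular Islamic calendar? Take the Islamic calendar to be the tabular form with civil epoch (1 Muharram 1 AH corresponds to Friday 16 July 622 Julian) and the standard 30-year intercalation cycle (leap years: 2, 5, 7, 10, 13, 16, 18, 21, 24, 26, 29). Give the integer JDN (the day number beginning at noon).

2569568

In the Gregorian calendar the same day is 20 February 2323.
JDN 2400001 is 17 November 1858 CE (Gregorian), MJD 0; the target day is +169567 days from there, so JDN = 2569568.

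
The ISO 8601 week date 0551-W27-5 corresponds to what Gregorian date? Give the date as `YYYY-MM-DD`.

ISO week 1 of 551 is the week containing the first Thursday of 551.
Week 27, day 5 (Friday) lands on 0551-07-09.

0551-07-09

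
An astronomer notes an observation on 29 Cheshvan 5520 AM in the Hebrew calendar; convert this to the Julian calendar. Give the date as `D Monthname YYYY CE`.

8 November 1759 CE

The source date corresponds to 19 November 1759 in the Gregorian calendar (JDN 2363844).
That day falls on 8 November 1759 CE in the Julian calendar.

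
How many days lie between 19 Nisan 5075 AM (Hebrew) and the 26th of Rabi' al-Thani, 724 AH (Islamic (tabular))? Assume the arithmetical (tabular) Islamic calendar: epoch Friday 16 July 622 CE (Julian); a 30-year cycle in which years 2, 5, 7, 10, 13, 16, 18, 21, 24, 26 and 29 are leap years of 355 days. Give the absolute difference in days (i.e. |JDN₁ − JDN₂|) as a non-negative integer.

3315

First date → JDN 2201446; second date → JDN 2204761.
The interval is |2201446 − 2204761| = 3315 days.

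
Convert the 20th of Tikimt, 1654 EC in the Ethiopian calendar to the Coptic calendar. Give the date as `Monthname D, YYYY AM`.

Paopi 20, 1378 AM

Both dates share Julian Day Number 2328028; in the Coptic calendar that is 20 Paopi 1378 AM.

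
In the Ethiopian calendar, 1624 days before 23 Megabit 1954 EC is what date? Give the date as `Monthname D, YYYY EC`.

Tikimt 10, 1950 EC

Counting 1624 days back from JDN 2437756 reaches JDN 2436132, which is Tikimt 10, 1950 EC.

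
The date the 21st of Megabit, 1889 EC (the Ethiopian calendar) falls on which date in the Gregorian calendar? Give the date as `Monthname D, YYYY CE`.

March 29, 1897 CE

Both dates share Julian Day Number 2414013; in the Gregorian calendar that is 29 March 1897 CE.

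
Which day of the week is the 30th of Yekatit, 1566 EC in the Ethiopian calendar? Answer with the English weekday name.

Wednesday

This is JDN 2296016 (6 March 1574 Gregorian).
2296016 ≡ 2 (mod 7); counting from Monday = 0 gives Wednesday.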